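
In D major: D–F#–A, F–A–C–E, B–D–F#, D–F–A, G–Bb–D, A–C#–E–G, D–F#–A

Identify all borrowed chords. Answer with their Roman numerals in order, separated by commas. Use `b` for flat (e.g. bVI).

The diatonic triads in D major are D, Em, F#m, G, A, Bm, C#dim. D–F#–A = D, B–D–F# = Bm and A–C#–E–G = A7 are all diatonic. F–A–C–E is not: scale degree 3 in D major carries F#m (iii). In D minor the chord on that degree is Fmaj7, so here it functions as bIIImaj7, borrowed from the parallel minor. But D–F–A is foreign: the diatonic I on degree 1 is D, whereas Dm comes from D minor. It is labeled i. G–Bb–D is not: scale degree 4 in D major carries G (IV). In D minor the chord on that degree is Gm, so here it functions as iv, borrowed from the parallel minor.

bIIImaj7, i, iv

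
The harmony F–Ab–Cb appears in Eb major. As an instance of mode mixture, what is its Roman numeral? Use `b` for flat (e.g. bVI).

The root F is the diatonic 2nd degree of Eb major; the borrowing shows in the chord quality. The diatonic chord on degree 2 would be Fm (ii), but F–Ab–Cb is the diminished chord from Eb minor. As a borrowed chord it is labeled ii°.

ii°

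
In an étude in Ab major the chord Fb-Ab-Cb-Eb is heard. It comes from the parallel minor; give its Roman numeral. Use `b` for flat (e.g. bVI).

Fb is the lowered form of scale degree 6 in Ab major (the diatonic degree 6 is F). Diatonically Ab major has Fm (vi) on that degree; Fb–Ab–Cb–Eb is instead the major-seventh chord native to Ab minor, so it takes the label bVImaj7.

bVImaj7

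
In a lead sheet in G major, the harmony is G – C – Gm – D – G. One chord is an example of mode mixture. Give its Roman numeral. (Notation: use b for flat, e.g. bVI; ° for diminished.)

i

The diatonic triads in G major are G, Am, Bm, C, D, Em, F#dim. G, C and D are all diatonic. Gm (G–Bb–D) is not: scale degree 1 in G major carries G (I). In G minor the chord on that degree is Gm, so here it functions as i, borrowed from the parallel minor.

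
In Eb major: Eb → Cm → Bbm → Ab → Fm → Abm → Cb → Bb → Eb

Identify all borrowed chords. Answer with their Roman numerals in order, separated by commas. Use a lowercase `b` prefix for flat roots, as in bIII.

v, iv, bVI

Eb major has the diatonic set Eb, Fm, Gm, Ab, Bb, Cm, Ddim. Of the given chords, Eb, Cm, Ab, Fm and Bb are diatonic. But Bbm (Bb–Db–F) is foreign: the diatonic V on degree 5 is Bb, whereas Bbm comes from Eb minor. It is labeled v. But Abm (Ab–Cb–Eb) is foreign: the diatonic IV on degree 4 is Ab, whereas Abm comes from Eb minor. It is labeled iv. But Cb (Cb–Eb–Gb) is foreign: the diatonic vi on degree 6 is Cm, whereas Cb comes from Eb minor. It is labeled bVI.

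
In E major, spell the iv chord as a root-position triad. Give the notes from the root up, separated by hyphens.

A-C-E

The root, A, is scale degree 4 — the same note in E major and E minor; only the chord quality changes. In E minor the chord on A is A–C–E.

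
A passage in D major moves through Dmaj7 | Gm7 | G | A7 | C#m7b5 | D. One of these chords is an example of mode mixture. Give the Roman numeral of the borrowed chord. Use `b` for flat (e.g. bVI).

In D major the diatonic chords are D, Em, F#m, G, A, Bm, C#dim. Of the given chords, Dmaj7, G, A7, C#m7b5 and D are diatonic. Gm7 (G–Bb–D–F) is not: scale degree 4 in D major carries G (IV). In D minor the chord on that degree is Gm7, so here it functions as iv7, borrowed from the parallel minor.

iv7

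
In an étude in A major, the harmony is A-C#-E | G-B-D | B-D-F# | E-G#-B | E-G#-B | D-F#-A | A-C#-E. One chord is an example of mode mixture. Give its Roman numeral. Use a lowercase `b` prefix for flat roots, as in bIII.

The diatonic triads in A major are A, Bm, C#m, D, E, F#m, G#dim. A–C#–E = A, B–D–F# = Bm, E–G#–B = E and D–F#–A = D all belong to that set. G–B–D is not: scale degree 7 in A major carries G#dim (vii°). In A minor the chord on that degree is G, so here it functions as bVII, borrowed from the parallel minor.

bVII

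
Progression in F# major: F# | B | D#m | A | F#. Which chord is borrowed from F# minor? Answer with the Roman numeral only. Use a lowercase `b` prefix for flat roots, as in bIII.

In F# major the diatonic chords are F#, G#m, A#m, B, C#, D#m, E#dim. F#, B and D#m are all diatonic. A (A–C#–E) doesn't fit — on degree 3 F# major would have A#m (iii). A is the degree-3 chord of F# minor, so it is the borrowed bIII.

bIII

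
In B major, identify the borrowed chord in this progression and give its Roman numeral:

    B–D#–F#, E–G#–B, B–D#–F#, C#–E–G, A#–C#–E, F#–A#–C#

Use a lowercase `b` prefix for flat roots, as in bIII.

ii°

B major has the diatonic set B, C#m, D#m, E, F#, G#m, A#dim. B–D#–F# = B, E–G#–B = E, A#–C#–E = A#dim and F#–A#–C# = F# are all diatonic. But C#–E–G is foreign: the diatonic ii on degree 2 is C#m, whereas C#dim comes from B minor. It is labeled ii°.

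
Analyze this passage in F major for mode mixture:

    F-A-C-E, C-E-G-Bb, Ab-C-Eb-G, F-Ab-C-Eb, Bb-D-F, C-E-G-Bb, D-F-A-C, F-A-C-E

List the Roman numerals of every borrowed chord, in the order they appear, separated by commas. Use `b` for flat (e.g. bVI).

bIIImaj7, i7

The diatonic triads in F major are F, Gm, Am, Bb, C, Dm, Edim. F–A–C–E = Fmaj7, C–E–G–Bb = C7, Bb–D–F = Bb and D–F–A–C = Dm7 are all diatonic. Ab–C–Eb–G is not: scale degree 3 in F major carries Am (iii). In F minor the chord on that degree is Abmaj7, so here it functions as bIIImaj7, borrowed from the parallel minor. But F–Ab–C–Eb is foreign: the diatonic I on degree 1 is F, whereas Fm7 comes from F minor. It is labeled i7.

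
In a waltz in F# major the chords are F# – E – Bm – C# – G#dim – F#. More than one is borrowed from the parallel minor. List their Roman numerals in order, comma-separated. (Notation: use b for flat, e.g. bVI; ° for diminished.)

The diatonic triads in F# major are F#, G#m, A#m, B, C#, D#m, E#dim. Of the given chords, F# and C# are diatonic. E (E–G#–B) doesn't fit — on degree 7 F# major would have E#dim (vii°). E is the degree-7 chord of F# minor, so it is the borrowed bVII. Bm (B–D–F#) is not: scale degree 4 in F# major carries B (IV). In F# minor the chord on that degree is Bm, so here it functions as iv, borrowed from the parallel minor. G#dim (G#–B–D) doesn't fit — on degree 2 F# major would have G#m (ii). G#dim is the degree-2 chord of F# minor, so it is the borrowed ii°.

bVII, iv, ii°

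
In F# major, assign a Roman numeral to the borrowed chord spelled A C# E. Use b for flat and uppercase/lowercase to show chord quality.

A is the lowered form of scale degree 3 in F# major (the diatonic degree 3 is A#). The diatonic chord on degree 3 would be A#m (iii), but A–C#–E is the major chord from F# minor. As a borrowed chord it is labeled bIII.

bIII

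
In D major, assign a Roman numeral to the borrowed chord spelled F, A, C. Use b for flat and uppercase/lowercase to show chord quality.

bIII

In D major scale degree 3 is F#; F is its lowered form, from D minor. F–A–C is a major chord — the form found in D minor, not the diatonic iii (F#m). Borrowed into D major it is written bIII.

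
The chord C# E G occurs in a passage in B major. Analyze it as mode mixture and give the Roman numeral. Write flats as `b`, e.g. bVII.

The root C# is the diatonic 2nd degree of B major; the borrowing shows in the chord quality. The diatonic chord on degree 2 would be C#m (ii), but C#–E–G is the diminished chord from B minor. As a borrowed chord it is labeled ii°.

ii°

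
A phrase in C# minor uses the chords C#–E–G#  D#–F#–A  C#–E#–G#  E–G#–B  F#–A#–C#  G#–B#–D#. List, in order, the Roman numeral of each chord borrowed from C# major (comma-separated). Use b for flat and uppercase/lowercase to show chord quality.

C# minor has the diatonic set C#m, D#dim, E, F#m, G#, A, B (with V from harmonic minor). Of the given chords, C#–E–G# = C#m, D#–F#–A = D#dim, E–G#–B = E and G#–B#–D# = G# are diatonic. C#–E#–G# doesn't fit — on degree 1 C# minor would have C#m (i). C# is the degree-1 chord of C# major, so it is the borrowed I. F#–A#–C# doesn't fit — on degree 4 C# minor would have F#m (iv). F# is the degree-4 chord of C# major, so it is the borrowed IV.

I, IV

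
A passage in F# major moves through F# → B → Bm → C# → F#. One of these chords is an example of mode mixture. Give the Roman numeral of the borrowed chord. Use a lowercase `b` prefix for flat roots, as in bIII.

The diatonic triads in F# major are F#, G#m, A#m, B, C#, D#m, E#dim. F#, B and C# are all diatonic. But Bm (B–D–F#) is foreign: the diatonic IV on degree 4 is B, whereas Bm comes from F# minor. It is labeled iv.

iv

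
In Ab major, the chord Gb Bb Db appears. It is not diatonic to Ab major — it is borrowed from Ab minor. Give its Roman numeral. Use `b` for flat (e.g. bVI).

bVII

Gb is the lowered form of scale degree 7 in Ab major (the diatonic degree 7 is G). Diatonically Ab major has Gdim (vii°) on that degree; Gb–Bb–Db is instead the major chord native to Ab minor, so it takes the label bVII.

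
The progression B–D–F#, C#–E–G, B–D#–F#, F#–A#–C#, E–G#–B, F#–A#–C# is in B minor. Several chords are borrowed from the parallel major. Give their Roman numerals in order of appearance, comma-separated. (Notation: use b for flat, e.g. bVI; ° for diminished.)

I, IV

B minor has the diatonic set Bm, C#dim, D, Em, F#, G, A (with V from harmonic minor). B–D–F# = Bm, C#–E–G = C#dim and F#–A#–C# = F# all belong to that set. But B–D#–F# is foreign: the diatonic i on degree 1 is Bm, whereas B comes from B major. It is labeled I. But E–G#–B is foreign: the diatonic iv on degree 4 is Em, whereas E comes from B major. It is labeled IV.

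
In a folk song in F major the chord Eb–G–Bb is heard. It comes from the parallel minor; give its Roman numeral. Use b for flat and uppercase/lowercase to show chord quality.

In F major scale degree 7 is E; Eb is its lowered form, from F minor. The diatonic chord on degree 7 would be Edim (vii°), but Eb–G–Bb is the major chord from F minor. As a borrowed chord it is labeled bVII.

bVII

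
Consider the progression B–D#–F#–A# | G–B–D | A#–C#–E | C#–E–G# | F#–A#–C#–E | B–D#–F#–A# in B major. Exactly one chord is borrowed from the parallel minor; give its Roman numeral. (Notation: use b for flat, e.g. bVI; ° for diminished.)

B major has the diatonic set B, C#m, D#m, E, F#, G#m, A#dim. B–D#–F#–A# = Bmaj7, A#–C#–E = A#dim, C#–E–G# = C#m and F#–A#–C#–E = F#7 all belong to that set. G–B–D is not: scale degree 6 in B major carries G#m (vi). In B minor the chord on that degree is G, so here it functions as bVI, borrowed from the parallel minor.

bVI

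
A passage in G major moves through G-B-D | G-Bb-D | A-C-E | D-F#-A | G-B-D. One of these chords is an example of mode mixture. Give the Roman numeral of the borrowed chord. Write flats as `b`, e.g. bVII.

The diatonic triads in G major are G, Am, Bm, C, D, Em, F#dim. G–B–D = G, A–C–E = Am and D–F#–A = D all belong to that set. But G–Bb–D is foreign: the diatonic I on degree 1 is G, whereas Gm comes from G minor. It is labeled i.

i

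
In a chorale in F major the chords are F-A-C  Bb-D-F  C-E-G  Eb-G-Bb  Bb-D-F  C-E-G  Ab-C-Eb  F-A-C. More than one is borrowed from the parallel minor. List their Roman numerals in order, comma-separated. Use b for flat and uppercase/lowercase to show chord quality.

bVII, bIII

In F major the diatonic chords are F, Gm, Am, Bb, C, Dm, Edim. F–A–C = F, Bb–D–F = Bb and C–E–G = C all belong to that set. Eb–G–Bb doesn't fit — on degree 7 F major would have Edim (vii°). Eb is the degree-7 chord of F minor, so it is the borrowed bVII. Ab–C–Eb is not: scale degree 3 in F major carries Am (iii). In F minor the chord on that degree is Ab, so here it functions as bIII, borrowed from the parallel minor.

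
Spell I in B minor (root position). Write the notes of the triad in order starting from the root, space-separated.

The root, B, is scale degree 1 — the same note in B minor and B major; only the chord quality changes. In B major the chord on B is B–D#–F#.

B D# F#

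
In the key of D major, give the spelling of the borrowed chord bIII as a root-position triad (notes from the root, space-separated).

F A C

The root of bIII is the lowered 3rd degree: F# becomes F. Stacking thirds in D minor on F gives F–A–C.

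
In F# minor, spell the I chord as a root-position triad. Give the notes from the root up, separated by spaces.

I is built on scale degree 1, which is F# in both F# minor and its parallel. Building the major chord from the parallel major on F#: F#–A#–C#.

F# A# C#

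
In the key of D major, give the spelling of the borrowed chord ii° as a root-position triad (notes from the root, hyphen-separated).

ii° is built on scale degree 2, which is E in both D major and its parallel. In D minor the chord on E is E–G–Bb.

E-G-Bb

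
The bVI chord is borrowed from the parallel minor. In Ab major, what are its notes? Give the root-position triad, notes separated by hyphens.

The root of bVI is the lowered 6th degree: F becomes Fb. Building the major chord from the parallel minor on Fb: Fb–Ab–Cb.

Fb-Ab-Cb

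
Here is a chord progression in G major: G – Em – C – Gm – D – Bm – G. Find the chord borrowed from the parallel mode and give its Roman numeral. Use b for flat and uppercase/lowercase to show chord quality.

i

G major has the diatonic set G, Am, Bm, C, D, Em, F#dim. G, Em, C, D and Bm all belong to that set. But Gm (G–Bb–D) is foreign: the diatonic I on degree 1 is G, whereas Gm comes from G minor. It is labeled i.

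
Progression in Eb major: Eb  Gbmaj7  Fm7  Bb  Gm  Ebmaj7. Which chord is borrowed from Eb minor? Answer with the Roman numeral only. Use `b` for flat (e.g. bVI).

bIIImaj7

Eb major has the diatonic set Eb, Fm, Gm, Ab, Bb, Cm, Ddim. Of the given chords, Eb, Fm7, Bb, Gm and Ebmaj7 are diatonic. Gbmaj7 (Gb–Bb–Db–F) is not: scale degree 3 in Eb major carries Gm (iii). In Eb minor the chord on that degree is Gbmaj7, so here it functions as bIIImaj7, borrowed from the parallel minor.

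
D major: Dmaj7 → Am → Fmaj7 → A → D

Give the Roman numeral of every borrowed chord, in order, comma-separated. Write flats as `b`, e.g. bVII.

In D major the diatonic chords are D, Em, F#m, G, A, Bm, C#dim. Of the given chords, Dmaj7, A and D are diatonic. Am (A–C–E) is not: scale degree 5 in D major carries A (V). In D minor the chord on that degree is Am, so here it functions as v, borrowed from the parallel minor. But Fmaj7 (F–A–C–E) is foreign: the diatonic iii on degree 3 is F#m, whereas Fmaj7 comes from D minor. It is labeled bIIImaj7.

v, bIIImaj7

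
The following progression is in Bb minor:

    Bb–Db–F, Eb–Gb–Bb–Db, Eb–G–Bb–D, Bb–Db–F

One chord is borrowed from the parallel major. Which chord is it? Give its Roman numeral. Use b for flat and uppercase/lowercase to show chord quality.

Bb minor has the diatonic set Bbm, Cdim, Db, Ebm, F, Gb, Ab (with V from harmonic minor). Bb–Db–F = Bbm and Eb–Gb–Bb–Db = Ebm7 are both diatonic. Eb–G–Bb–D doesn't fit — on degree 4 Bb minor would have Ebm (iv). Ebmaj7 is the degree-4 chord of Bb major, so it is the borrowed IVmaj7.

IVmaj7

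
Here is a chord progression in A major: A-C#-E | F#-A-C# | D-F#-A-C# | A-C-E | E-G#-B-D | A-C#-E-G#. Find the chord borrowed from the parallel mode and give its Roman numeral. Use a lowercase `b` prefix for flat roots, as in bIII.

A major has the diatonic set A, Bm, C#m, D, E, F#m, G#dim. A–C#–E = A, F#–A–C# = F#m, D–F#–A–C# = Dmaj7, E–G#–B–D = E7 and A–C#–E–G# = Amaj7 all belong to that set. But A–C–E is foreign: the diatonic I on degree 1 is A, whereas Am comes from A minor. It is labeled i.

i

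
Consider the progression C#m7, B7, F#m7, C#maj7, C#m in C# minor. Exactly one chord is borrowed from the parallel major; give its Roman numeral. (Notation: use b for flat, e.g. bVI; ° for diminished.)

The diatonic triads in C# minor (with V from harmonic minor) are C#m, D#dim, E, F#m, G#, A, B. C#m7, B7, F#m7 and C#m are all diatonic. But C#maj7 (C#–E#–G#–B#) is foreign: the diatonic i on degree 1 is C#m, whereas C#maj7 comes from C# major. It is labeled Imaj7.

Imaj7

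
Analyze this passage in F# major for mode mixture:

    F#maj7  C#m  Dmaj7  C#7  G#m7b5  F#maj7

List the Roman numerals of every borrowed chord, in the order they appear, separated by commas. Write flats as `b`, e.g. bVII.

The diatonic triads in F# major are F#, G#m, A#m, B, C#, D#m, E#dim. F#maj7 and C#7 are both diatonic. But C#m (C#–E–G#) is foreign: the diatonic V on degree 5 is C#, whereas C#m comes from F# minor. It is labeled v. Dmaj7 (D–F#–A–C#) doesn't fit — on degree 6 F# major would have D#m (vi). Dmaj7 is the degree-6 chord of F# minor, so it is the borrowed bVImaj7. G#m7b5 (G#–B–D–F#) is not: scale degree 2 in F# major carries G#m (ii). In F# minor the chord on that degree is G#m7b5, so here it functions as iiø7, borrowed from the parallel minor.

v, bVImaj7, iiø7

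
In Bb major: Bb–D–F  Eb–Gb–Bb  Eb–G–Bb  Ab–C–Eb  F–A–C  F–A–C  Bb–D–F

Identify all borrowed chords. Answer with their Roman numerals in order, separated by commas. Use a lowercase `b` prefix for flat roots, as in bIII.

Bb major has the diatonic set Bb, Cm, Dm, Eb, F, Gm, Adim. Bb–D–F = Bb, Eb–G–Bb = Eb and F–A–C = F are all diatonic. Eb–Gb–Bb doesn't fit — on degree 4 Bb major would have Eb (IV). Ebm is the degree-4 chord of Bb minor, so it is the borrowed iv. But Ab–C–Eb is foreign: the diatonic vii° on degree 7 is Adim, whereas Ab comes from Bb minor. It is labeled bVII.

iv, bVII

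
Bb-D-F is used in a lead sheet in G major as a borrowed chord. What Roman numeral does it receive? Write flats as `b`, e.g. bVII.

In G major scale degree 3 is B; Bb is its lowered form, from G minor. The diatonic chord on degree 3 would be Bm (iii), but Bb–D–F is the major chord from G minor. As a borrowed chord it is labeled bIII.

bIII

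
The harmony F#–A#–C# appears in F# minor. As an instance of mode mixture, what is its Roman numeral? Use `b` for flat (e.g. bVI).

I

F# is scale degree 1 in F# minor. The diatonic chord on degree 1 would be F#m (i), but F#–A#–C# is the major chord from F# major. As a borrowed chord it is labeled I.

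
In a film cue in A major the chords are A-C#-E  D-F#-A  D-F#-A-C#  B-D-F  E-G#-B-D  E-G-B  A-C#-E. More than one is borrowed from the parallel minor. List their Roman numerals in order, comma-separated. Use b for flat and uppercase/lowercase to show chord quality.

ii°, v

A major has the diatonic set A, Bm, C#m, D, E, F#m, G#dim. A–C#–E = A, D–F#–A = D, D–F#–A–C# = Dmaj7 and E–G#–B–D = E7 all belong to that set. B–D–F is not: scale degree 2 in A major carries Bm (ii). In A minor the chord on that degree is Bdim, so here it functions as ii°, borrowed from the parallel minor. But E–G–B is foreign: the diatonic V on degree 5 is E, whereas Em comes from A minor. It is labeled v.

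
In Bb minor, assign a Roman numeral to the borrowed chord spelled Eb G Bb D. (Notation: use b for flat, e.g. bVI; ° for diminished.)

IVmaj7

Eb is scale degree 4 in Bb minor. Diatonically Bb minor has Ebm (iv) on that degree; Eb–G–Bb–D is instead the major-seventh chord native to Bb major, so it takes the label IVmaj7.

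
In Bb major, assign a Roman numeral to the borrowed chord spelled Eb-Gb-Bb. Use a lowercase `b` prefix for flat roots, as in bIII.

iv

The root Eb is the diatonic 4th degree of Bb major; the borrowing shows in the chord quality. Diatonically Bb major has Eb (IV) on that degree; Eb–Gb–Bb is instead the minor chord native to Bb minor, so it takes the label iv.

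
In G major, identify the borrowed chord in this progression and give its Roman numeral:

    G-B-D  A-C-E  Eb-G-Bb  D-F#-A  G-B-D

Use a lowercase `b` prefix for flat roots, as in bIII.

bVI

G major has the diatonic set G, Am, Bm, C, D, Em, F#dim. G–B–D = G, A–C–E = Am and D–F#–A = D are all diatonic. But Eb–G–Bb is foreign: the diatonic vi on degree 6 is Em, whereas Eb comes from G minor. It is labeled bVI.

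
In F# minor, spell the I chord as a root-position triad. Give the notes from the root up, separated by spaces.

The root, F#, is scale degree 1 — the same note in F# minor and F# major; only the chord quality changes. In F# major the chord on F# is F#–A#–C#.

F# A# C#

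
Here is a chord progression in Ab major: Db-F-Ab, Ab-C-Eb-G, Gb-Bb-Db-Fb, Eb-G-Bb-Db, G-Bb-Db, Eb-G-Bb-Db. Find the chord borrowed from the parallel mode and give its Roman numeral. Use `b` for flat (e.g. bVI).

The diatonic triads in Ab major are Ab, Bbm, Cm, Db, Eb, Fm, Gdim. Db–F–Ab = Db, Ab–C–Eb–G = Abmaj7, Eb–G–Bb–Db = Eb7 and G–Bb–Db = Gdim are all diatonic. But Gb–Bb–Db–Fb is foreign: the diatonic vii° on degree 7 is Gdim, whereas Gb7 comes from Ab minor. It is labeled bVII7.

bVII7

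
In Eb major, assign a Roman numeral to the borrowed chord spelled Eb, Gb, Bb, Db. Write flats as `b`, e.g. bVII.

i7

The root Eb is the diatonic 1st degree of Eb major; the borrowing shows in the chord quality. The diatonic chord on degree 1 would be Eb (I), but Eb–Gb–Bb–Db is the minor-seventh chord from Eb minor. As a borrowed chord it is labeled i7.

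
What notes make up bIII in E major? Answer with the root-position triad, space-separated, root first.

G B D

Scale degree 3 in E major is G#. bIII uses the lowered form, G, taken from E minor. Building the major chord from the parallel minor on G: G–B–D.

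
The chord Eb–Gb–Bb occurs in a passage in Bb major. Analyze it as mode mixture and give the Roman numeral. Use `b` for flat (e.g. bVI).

Eb is scale degree 4 in Bb major. The diatonic chord on degree 4 would be Eb (IV), but Eb–Gb–Bb is the minor chord from Bb minor. As a borrowed chord it is labeled iv.

iv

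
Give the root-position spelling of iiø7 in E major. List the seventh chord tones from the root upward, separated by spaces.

F# A C E

The root, F#, is scale degree 2 — the same note in E major and E minor; only the chord quality changes. Stacking thirds in E minor on F# gives F#–A–C–E.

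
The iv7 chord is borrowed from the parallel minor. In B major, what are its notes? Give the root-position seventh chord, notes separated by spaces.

E G B D

The root, E, is scale degree 4 — the same note in B major and B minor; only the chord quality changes. In B minor the chord on E is E–G–B–D.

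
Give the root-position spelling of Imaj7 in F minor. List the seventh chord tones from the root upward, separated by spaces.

Imaj7 is built on scale degree 1, which is F in both F minor and its parallel. Building the major-seventh chord from the parallel major on F: F–A–C–E.

F A C E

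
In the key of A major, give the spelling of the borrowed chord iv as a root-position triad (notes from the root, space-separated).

D F A

The root, D, is scale degree 4 — the same note in A major and A minor; only the chord quality changes. Stacking thirds in A minor on D gives D–F–A.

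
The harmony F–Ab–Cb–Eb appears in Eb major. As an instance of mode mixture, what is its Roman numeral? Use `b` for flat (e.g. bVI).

F is scale degree 2 in Eb major. Diatonically Eb major has Fm (ii) on that degree; F–Ab–Cb–Eb is instead the half-diminished-seventh chord native to Eb minor, so it takes the label iiø7.

iiø7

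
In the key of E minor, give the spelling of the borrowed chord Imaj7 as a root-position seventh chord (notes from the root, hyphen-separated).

E-G#-B-D#

Imaj7 is built on scale degree 1, which is E in both E minor and its parallel. Stacking thirds in E major on E gives E–G#–B–D#.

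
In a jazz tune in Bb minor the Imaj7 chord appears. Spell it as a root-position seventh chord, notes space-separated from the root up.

The root, Bb, is scale degree 1 — the same note in Bb minor and Bb major; only the chord quality changes. In Bb major the chord on Bb is Bb–D–F–A.

Bb D F A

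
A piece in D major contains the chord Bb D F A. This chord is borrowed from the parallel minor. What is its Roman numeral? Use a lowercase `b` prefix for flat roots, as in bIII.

Bb is the lowered form of scale degree 6 in D major (the diatonic degree 6 is B). The diatonic chord on degree 6 would be Bm (vi), but Bb–D–F–A is the major-seventh chord from D minor. As a borrowed chord it is labeled bVImaj7.

bVImaj7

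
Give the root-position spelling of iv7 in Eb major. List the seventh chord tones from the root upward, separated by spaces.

The root, Ab, is scale degree 4 — the same note in Eb major and Eb minor; only the chord quality changes. In Eb minor the chord on Ab is Ab–Cb–Eb–Gb.

Ab Cb Eb Gb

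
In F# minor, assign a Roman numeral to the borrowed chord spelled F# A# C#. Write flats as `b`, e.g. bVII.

I

The root F# is the diatonic 1st degree of F# minor; the borrowing shows in the chord quality. F#–A#–C# is a major chord — the form found in F# major, not the diatonic i (F#m). Borrowed into F# minor it is written I.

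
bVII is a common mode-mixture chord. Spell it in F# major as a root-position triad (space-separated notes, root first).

E G# B

Scale degree 7 in F# major is E#. bVII uses the lowered form, E, taken from F# minor. In F# minor the chord on E is E–G#–B.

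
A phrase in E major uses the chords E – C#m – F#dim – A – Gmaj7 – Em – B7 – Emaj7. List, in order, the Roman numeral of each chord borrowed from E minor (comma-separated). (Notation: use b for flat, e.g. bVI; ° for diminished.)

ii°, bIIImaj7, i

In E major the diatonic chords are E, F#m, G#m, A, B, C#m, D#dim. E, C#m, A, B7 and Emaj7 all belong to that set. F#dim (F#–A–C) is not: scale degree 2 in E major carries F#m (ii). In E minor the chord on that degree is F#dim, so here it functions as ii°, borrowed from the parallel minor. Gmaj7 (G–B–D–F#) is not: scale degree 3 in E major carries G#m (iii). In E minor the chord on that degree is Gmaj7, so here it functions as bIIImaj7, borrowed from the parallel minor. Em (E–G–B) is not: scale degree 1 in E major carries E (I). In E minor the chord on that degree is Em, so here it functions as i, borrowed from the parallel minor.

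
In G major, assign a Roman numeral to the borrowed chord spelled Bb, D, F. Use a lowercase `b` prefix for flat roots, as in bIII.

bIII

In G major scale degree 3 is B; Bb is its lowered form, from G minor. The diatonic chord on degree 3 would be Bm (iii), but Bb–D–F is the major chord from G minor. As a borrowed chord it is labeled bIII.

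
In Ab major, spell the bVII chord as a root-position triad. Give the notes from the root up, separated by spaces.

Scale degree 7 in Ab major is G. bVII uses the lowered form, Gb, taken from Ab minor. Building the major chord from the parallel minor on Gb: Gb–Bb–Db.

Gb Bb Db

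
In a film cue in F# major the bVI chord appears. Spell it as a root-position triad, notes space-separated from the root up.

D F# A

The root of bVI is the lowered 6th degree: D# becomes D. Stacking thirds in F# minor on D gives D–F#–A.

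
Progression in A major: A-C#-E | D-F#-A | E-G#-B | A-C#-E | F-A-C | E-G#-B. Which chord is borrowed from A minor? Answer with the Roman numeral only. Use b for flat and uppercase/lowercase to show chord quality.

A major has the diatonic set A, Bm, C#m, D, E, F#m, G#dim. A–C#–E = A, D–F#–A = D and E–G#–B = E are all diatonic. F–A–C doesn't fit — on degree 6 A major would have F#m (vi). F is the degree-6 chord of A minor, so it is the borrowed bVI.

bVI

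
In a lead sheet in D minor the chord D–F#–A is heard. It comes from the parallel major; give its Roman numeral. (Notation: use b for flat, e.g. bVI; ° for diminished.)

D is scale degree 1 in D minor. D–F#–A is a major chord — the form found in D major, not the diatonic i (Dm). Borrowed into D minor it is written I.

I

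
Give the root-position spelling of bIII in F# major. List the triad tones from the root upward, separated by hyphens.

A-C#-E

Scale degree 3 in F# major is A#. bIII uses the lowered form, A, taken from F# minor. Stacking thirds in F# minor on A gives A–C#–E.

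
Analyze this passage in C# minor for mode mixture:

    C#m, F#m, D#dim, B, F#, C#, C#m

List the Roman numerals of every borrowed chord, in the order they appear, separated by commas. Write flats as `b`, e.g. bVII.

In C# minor (with V from harmonic minor) the diatonic chords are C#m, D#dim, E, F#m, G#, A, B. C#m, F#m, D#dim and B are all diatonic. F# (F#–A#–C#) is not: scale degree 4 in C# minor carries F#m (iv). In C# major the chord on that degree is F#, so here it functions as IV, borrowed from the parallel major. C# (C#–E#–G#) is not: scale degree 1 in C# minor carries C#m (i). In C# major the chord on that degree is C#, so here it functions as I, borrowed from the parallel major.

IV, I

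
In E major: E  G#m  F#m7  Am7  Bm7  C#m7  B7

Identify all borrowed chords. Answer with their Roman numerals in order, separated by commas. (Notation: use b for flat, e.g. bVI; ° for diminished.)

In E major the diatonic chords are E, F#m, G#m, A, B, C#m, D#dim. E, G#m, F#m7, C#m7 and B7 all belong to that set. Am7 (A–C–E–G) doesn't fit — on degree 4 E major would have A (IV). Am7 is the degree-4 chord of E minor, so it is the borrowed iv7. But Bm7 (B–D–F#–A) is foreign: the diatonic V on degree 5 is B, whereas Bm7 comes from E minor. It is labeled v7.

iv7, v7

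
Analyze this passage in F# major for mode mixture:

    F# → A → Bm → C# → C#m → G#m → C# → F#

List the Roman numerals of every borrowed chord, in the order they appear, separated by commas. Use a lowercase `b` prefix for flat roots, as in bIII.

bIII, iv, v

F# major has the diatonic set F#, G#m, A#m, B, C#, D#m, E#dim. Of the given chords, F#, C# and G#m are diatonic. A (A–C#–E) is not: scale degree 3 in F# major carries A#m (iii). In F# minor the chord on that degree is A, so here it functions as bIII, borrowed from the parallel minor. But Bm (B–D–F#) is foreign: the diatonic IV on degree 4 is B, whereas Bm comes from F# minor. It is labeled iv. C#m (C#–E–G#) is not: scale degree 5 in F# major carries C# (V). In F# minor the chord on that degree is C#m, so here it functions as v, borrowed from the parallel minor.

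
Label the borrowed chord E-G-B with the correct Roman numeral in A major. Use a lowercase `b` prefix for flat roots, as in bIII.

E is scale degree 5 in A major. The diatonic chord on degree 5 would be E (V), but E–G–B is the minor chord from A minor. As a borrowed chord it is labeled v.

v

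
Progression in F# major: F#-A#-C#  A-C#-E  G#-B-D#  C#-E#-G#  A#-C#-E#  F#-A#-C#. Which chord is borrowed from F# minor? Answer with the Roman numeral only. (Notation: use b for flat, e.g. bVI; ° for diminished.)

bIII

In F# major the diatonic chords are F#, G#m, A#m, B, C#, D#m, E#dim. F#–A#–C# = F#, G#–B–D# = G#m, C#–E#–G# = C# and A#–C#–E# = A#m are all diatonic. A–C#–E is not: scale degree 3 in F# major carries A#m (iii). In F# minor the chord on that degree is A, so here it functions as bIII, borrowed from the parallel minor.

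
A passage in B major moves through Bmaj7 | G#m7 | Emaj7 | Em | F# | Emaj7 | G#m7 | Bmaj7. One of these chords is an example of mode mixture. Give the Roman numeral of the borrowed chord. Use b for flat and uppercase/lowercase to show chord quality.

iv

B major has the diatonic set B, C#m, D#m, E, F#, G#m, A#dim. Bmaj7, G#m7, Emaj7 and F# are all diatonic. Em (E–G–B) is not: scale degree 4 in B major carries E (IV). In B minor the chord on that degree is Em, so here it functions as iv, borrowed from the parallel minor.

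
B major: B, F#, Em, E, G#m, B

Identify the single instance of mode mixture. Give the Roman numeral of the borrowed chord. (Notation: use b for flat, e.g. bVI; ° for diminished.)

iv

The diatonic triads in B major are B, C#m, D#m, E, F#, G#m, A#dim. B, F#, E and G#m are all diatonic. Em (E–G–B) is not: scale degree 4 in B major carries E (IV). In B minor the chord on that degree is Em, so here it functions as iv, borrowed from the parallel minor.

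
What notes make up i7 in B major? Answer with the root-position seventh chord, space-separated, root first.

i7 is built on scale degree 1, which is B in both B major and its parallel. In B minor the chord on B is B–D–F#–A.

B D F# A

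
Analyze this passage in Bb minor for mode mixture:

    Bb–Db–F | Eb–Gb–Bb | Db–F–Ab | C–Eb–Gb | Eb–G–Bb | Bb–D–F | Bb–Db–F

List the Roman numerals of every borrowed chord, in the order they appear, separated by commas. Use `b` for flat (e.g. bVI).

IV, I

Bb minor has the diatonic set Bbm, Cdim, Db, Ebm, F, Gb, Ab (with V from harmonic minor). Of the given chords, Bb–Db–F = Bbm, Eb–Gb–Bb = Ebm, Db–F–Ab = Db and C–Eb–Gb = Cdim are diatonic. But Eb–G–Bb is foreign: the diatonic iv on degree 4 is Ebm, whereas Eb comes from Bb major. It is labeled IV. Bb–D–F is not: scale degree 1 in Bb minor carries Bbm (i). In Bb major the chord on that degree is Bb, so here it functions as I, borrowed from the parallel major.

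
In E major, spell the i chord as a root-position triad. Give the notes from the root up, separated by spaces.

E G B

i is built on scale degree 1, which is E in both E major and its parallel. In E minor the chord on E is E–G–B.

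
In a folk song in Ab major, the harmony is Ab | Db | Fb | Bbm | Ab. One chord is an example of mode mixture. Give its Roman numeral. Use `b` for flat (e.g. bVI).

In Ab major the diatonic chords are Ab, Bbm, Cm, Db, Eb, Fm, Gdim. Of the given chords, Ab, Db and Bbm are diatonic. Fb (Fb–Ab–Cb) is not: scale degree 6 in Ab major carries Fm (vi). In Ab minor the chord on that degree is Fb, so here it functions as bVI, borrowed from the parallel minor.

bVI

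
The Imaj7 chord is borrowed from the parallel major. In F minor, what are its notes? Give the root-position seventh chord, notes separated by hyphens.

Imaj7 is built on scale degree 1, which is F in both F minor and its parallel. Stacking thirds in F major on F gives F–A–C–E.

F-A-C-E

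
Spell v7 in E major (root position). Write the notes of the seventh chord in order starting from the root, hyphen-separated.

B-D-F#-A

v7 is built on scale degree 5, which is B in both E major and its parallel. Building the minor-seventh chord from the parallel minor on B: B–D–F#–A.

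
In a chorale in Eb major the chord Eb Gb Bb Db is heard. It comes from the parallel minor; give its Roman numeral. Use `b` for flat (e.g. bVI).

Eb is scale degree 1 in Eb major. The diatonic chord on degree 1 would be Eb (I), but Eb–Gb–Bb–Db is the minor-seventh chord from Eb minor. As a borrowed chord it is labeled i7.

i7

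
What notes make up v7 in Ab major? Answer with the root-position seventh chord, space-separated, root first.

Eb Gb Bb Db

The root, Eb, is scale degree 5 — the same note in Ab major and Ab minor; only the chord quality changes. In Ab minor the chord on Eb is Eb–Gb–Bb–Db.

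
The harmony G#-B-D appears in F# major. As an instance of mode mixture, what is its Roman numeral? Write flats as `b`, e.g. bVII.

G# is scale degree 2 in F# major. The diatonic chord on degree 2 would be G#m (ii), but G#–B–D is the diminished chord from F# minor. As a borrowed chord it is labeled ii°.

ii°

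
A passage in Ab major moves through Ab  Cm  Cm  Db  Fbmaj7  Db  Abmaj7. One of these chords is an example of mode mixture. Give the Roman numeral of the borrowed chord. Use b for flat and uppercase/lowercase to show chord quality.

bVImaj7

Ab major has the diatonic set Ab, Bbm, Cm, Db, Eb, Fm, Gdim. Ab, Cm, Db and Abmaj7 are all diatonic. Fbmaj7 (Fb–Ab–Cb–Eb) is not: scale degree 6 in Ab major carries Fm (vi). In Ab minor the chord on that degree is Fbmaj7, so here it functions as bVImaj7, borrowed from the parallel minor.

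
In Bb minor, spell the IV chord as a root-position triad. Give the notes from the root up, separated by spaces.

Eb G Bb

IV is built on scale degree 4, which is Eb in both Bb minor and its parallel. Stacking thirds in Bb major on Eb gives Eb–G–Bb.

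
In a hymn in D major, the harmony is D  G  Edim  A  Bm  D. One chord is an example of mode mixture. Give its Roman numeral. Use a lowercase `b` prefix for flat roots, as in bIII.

ii°

In D major the diatonic chords are D, Em, F#m, G, A, Bm, C#dim. D, G, A and Bm all belong to that set. But Edim (E–G–Bb) is foreign: the diatonic ii on degree 2 is Em, whereas Edim comes from D minor. It is labeled ii°.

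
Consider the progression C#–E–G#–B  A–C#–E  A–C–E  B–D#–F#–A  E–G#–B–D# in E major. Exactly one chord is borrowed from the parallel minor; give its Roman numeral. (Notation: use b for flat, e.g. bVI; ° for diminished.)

iv

In E major the diatonic chords are E, F#m, G#m, A, B, C#m, D#dim. C#–E–G#–B = C#m7, A–C#–E = A, B–D#–F#–A = B7 and E–G#–B–D# = Emaj7 all belong to that set. A–C–E doesn't fit — on degree 4 E major would have A (IV). Am is the degree-4 chord of E minor, so it is the borrowed iv.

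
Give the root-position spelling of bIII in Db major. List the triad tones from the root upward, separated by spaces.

Fb Ab Cb

Scale degree 3 in Db major is F. bIII uses the lowered form, Fb, taken from Db minor. In Db minor the chord on Fb is Fb–Ab–Cb.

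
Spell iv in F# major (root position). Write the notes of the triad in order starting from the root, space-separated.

The root, B, is scale degree 4 — the same note in F# major and F# minor; only the chord quality changes. Stacking thirds in F# minor on B gives B–D–F#.

B D F#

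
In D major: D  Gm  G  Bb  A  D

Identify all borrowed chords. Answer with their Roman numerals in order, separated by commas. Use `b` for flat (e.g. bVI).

iv, bVI

The diatonic triads in D major are D, Em, F#m, G, A, Bm, C#dim. Of the given chords, D, G and A are diatonic. But Gm (G–Bb–D) is foreign: the diatonic IV on degree 4 is G, whereas Gm comes from D minor. It is labeled iv. Bb (Bb–D–F) is not: scale degree 6 in D major carries Bm (vi). In D minor the chord on that degree is Bb, so here it functions as bVI, borrowed from the parallel minor.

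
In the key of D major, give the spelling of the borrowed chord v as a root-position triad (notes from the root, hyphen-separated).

A-C-E

The root, A, is scale degree 5 — the same note in D major and D minor; only the chord quality changes. Building the minor chord from the parallel minor on A: A–C–E.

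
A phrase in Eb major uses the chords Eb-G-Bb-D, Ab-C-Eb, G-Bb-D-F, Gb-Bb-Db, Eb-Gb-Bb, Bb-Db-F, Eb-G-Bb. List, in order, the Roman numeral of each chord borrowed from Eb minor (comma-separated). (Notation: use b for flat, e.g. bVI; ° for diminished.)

bIII, i, v

The diatonic triads in Eb major are Eb, Fm, Gm, Ab, Bb, Cm, Ddim. Eb–G–Bb–D = Ebmaj7, Ab–C–Eb = Ab, G–Bb–D–F = Gm7 and Eb–G–Bb = Eb all belong to that set. Gb–Bb–Db is not: scale degree 3 in Eb major carries Gm (iii). In Eb minor the chord on that degree is Gb, so here it functions as bIII, borrowed from the parallel minor. Eb–Gb–Bb is not: scale degree 1 in Eb major carries Eb (I). In Eb minor the chord on that degree is Ebm, so here it functions as i, borrowed from the parallel minor. But Bb–Db–F is foreign: the diatonic V on degree 5 is Bb, whereas Bbm comes from Eb minor. It is labeled v.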